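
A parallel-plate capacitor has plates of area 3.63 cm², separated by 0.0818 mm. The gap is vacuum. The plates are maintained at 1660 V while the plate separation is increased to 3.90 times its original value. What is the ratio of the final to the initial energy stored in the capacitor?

Battery connected ⇒ V is held fixed.
C₂ = 0.256 C₁ and U = ½CV², so U₂/U₁ = C₂/C₁ = 0.256.

0.256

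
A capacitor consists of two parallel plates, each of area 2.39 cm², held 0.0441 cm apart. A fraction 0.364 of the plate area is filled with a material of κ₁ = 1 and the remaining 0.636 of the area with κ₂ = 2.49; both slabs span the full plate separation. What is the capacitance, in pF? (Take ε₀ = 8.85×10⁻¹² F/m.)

C ≈ 9.34 pF

A = 2.39 cm² = 2.39×10⁻⁴ m².
Side-by-side slabs ⇒ two capacitors in parallel, each spanning the full gap.
C₁ = κ₁ε₀A₁/d = 1.00 × 8.85×10⁻¹² × 8.70×10⁻⁵ / 4.41×10⁻⁴ = 1.75×10⁻¹² F.
C₂ = κ₂ε₀A₂/d = 2.49 × 8.85×10⁻¹² × 1.52×10⁻⁴ / 4.41×10⁻⁴ = 7.60×10⁻¹² F.
C = C₁ + C₂ = 9.34×10⁻¹² F.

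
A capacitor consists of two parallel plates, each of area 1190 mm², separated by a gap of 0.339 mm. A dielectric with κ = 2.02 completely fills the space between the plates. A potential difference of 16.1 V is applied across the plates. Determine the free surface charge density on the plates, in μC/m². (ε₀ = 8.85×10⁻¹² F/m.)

A = 1190 mm² = 1.19×10⁻³ m².
C = κε₀A/d = 2.02 × 8.85×10⁻¹² × 1.19×10⁻³ / 3.39×10⁻⁴ = 6.28×10⁻¹¹ F.
σ = Q/A = CV/A = 6.28×10⁻¹¹ × 16.1 / 1.19×10⁻³ = 8.49×10⁻⁷ C/m².

0.849 μC/m²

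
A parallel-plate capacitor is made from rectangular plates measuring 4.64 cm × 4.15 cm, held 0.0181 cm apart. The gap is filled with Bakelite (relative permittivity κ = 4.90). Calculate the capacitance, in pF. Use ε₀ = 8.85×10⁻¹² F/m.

A = 4.64 × 4.15 cm² = 1.93×10⁻³ m².
C = κε₀A/d = 4.90 × 8.85×10⁻¹² × 1.93×10⁻³ / 1.81×10⁻⁴ = 4.61×10⁻¹⁰ F.

461 pF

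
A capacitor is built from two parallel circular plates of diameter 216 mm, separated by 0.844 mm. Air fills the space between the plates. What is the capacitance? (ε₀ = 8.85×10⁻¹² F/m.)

A = π(216/2 mm)² = 3.66×10⁻² m².
C = ε₀A/d = 8.85×10⁻¹² × 3.66×10⁻² / 8.44×10⁻⁴ = 3.84×10⁻¹⁰ F.

384 pF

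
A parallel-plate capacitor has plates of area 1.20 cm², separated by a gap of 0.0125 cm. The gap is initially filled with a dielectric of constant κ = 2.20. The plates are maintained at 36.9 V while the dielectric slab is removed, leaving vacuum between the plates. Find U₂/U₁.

U₂/U₁ ≈ 0.455

Battery connected ⇒ V is held fixed.
C₂ = 0.455 C₁ and U = ½CV², so U₂/U₁ = C₂/C₁ = 0.455.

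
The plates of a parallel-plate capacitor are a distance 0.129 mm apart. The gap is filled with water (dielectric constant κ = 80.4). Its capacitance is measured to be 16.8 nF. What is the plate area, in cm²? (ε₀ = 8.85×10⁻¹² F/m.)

30.5 cm²

A = Cd/(κε₀) = 1.68×10⁻⁸ × 1.29×10⁻⁴ / (80.4 × 8.85×10⁻¹²) = 3.05×10⁻³ m².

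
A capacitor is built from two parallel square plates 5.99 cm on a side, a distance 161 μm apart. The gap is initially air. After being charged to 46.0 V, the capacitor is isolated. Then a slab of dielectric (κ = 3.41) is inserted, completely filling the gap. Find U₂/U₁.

Isolated ⇒ Q is held fixed.
C₂ = 3.41 C₁ and U = Q²/(2C), so U₂/U₁ = C₁/C₂ = 0.293.

U₂/U₁ ≈ 0.293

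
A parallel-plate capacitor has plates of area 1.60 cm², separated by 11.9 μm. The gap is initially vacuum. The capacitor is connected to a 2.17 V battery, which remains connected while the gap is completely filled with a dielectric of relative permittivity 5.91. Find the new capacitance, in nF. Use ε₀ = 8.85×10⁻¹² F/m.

0.703 nF

A = 1.60 cm² = 1.60×10⁻⁴ m².
Initially C₁ = ε₀A/d = 8.85×10⁻¹² × 1.60×10⁻⁴ / 1.19×10⁻⁵ = 1.19×10⁻¹⁰ F.
C = κε₀A/d scales with κ, so C₂/C₁ = κ = 5.91.
C₂ = 5.91 × 1.19×10⁻¹⁰ = 7.03×10⁻¹⁰ F.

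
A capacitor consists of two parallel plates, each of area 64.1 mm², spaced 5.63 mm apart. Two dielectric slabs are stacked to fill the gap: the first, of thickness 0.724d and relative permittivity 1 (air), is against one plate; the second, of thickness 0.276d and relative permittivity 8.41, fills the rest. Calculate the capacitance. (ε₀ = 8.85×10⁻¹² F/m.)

C ≈ 1.33×10⁻⁴ nF

A = 64.1 mm² = 6.41×10⁻⁵ m².
Stacked slabs ⇒ two capacitors in series, each with the full plate area.
C₁ = κ₁ε₀A/d₁ = 1.00 × 8.85×10⁻¹² × 6.41×10⁻⁵ / 4.08×10⁻³ = 1.39×10⁻¹³ F.
C₂ = κ₂ε₀A/d₂ = 8.41 × 8.85×10⁻¹² × 6.41×10⁻⁵ / 1.55×10⁻³ = 3.07×10⁻¹² F.
C = (1/C₁ + 1/C₂)⁻¹ = 1.33×10⁻¹³ F.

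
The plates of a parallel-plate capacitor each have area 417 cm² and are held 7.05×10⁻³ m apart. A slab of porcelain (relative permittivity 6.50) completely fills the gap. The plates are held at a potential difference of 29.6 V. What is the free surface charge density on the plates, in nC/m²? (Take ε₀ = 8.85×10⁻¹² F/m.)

A = 417 cm² = 4.17×10⁻² m².
C = κε₀A/d = 6.50 × 8.85×10⁻¹² × 4.17×10⁻² / 7.05×10⁻³ = 3.40×10⁻¹⁰ F.
σ = Q/A = CV/A = 3.40×10⁻¹⁰ × 29.6 / 4.17×10⁻² = 2.42×10⁻⁷ C/m².

242 nC/m²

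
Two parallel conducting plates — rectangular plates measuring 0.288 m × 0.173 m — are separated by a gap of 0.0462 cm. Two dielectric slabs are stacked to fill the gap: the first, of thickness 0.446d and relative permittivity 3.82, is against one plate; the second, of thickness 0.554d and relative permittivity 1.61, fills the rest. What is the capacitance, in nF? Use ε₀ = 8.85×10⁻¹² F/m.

2.07 nF

A = 0.288 × 0.173 m² = 4.98×10⁻² m².
Stacked slabs ⇒ two capacitors in series, each with the full plate area.
C₁ = κ₁ε₀A/d₁ = 3.82 × 8.85×10⁻¹² × 4.98×10⁻² / 2.06×10⁻⁴ = 8.17×10⁻⁹ F.
C₂ = κ₂ε₀A/d₂ = 1.61 × 8.85×10⁻¹² × 4.98×10⁻² / 2.56×10⁻⁴ = 2.77×10⁻⁹ F.
C = (1/C₁ + 1/C₂)⁻¹ = 2.07×10⁻⁹ F.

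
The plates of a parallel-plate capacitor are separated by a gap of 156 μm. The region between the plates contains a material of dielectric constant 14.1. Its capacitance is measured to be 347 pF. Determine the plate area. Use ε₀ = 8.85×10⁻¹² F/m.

A = Cd/(κε₀) = 3.47×10⁻¹⁰ × 1.56×10⁻⁴ / (14.1 × 8.85×10⁻¹²) = 4.34×10⁻⁴ m².

4.34 cm²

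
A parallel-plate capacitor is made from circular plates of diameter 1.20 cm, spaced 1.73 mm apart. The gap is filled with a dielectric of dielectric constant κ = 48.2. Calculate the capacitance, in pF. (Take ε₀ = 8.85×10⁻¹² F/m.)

27.9 pF

A = π(1.20/2 cm)² = 1.13×10⁻⁴ m².
C = κε₀A/d = 48.2 × 8.85×10⁻¹² × 1.13×10⁻⁴ / 1.73×10⁻³ = 2.79×10⁻¹¹ F.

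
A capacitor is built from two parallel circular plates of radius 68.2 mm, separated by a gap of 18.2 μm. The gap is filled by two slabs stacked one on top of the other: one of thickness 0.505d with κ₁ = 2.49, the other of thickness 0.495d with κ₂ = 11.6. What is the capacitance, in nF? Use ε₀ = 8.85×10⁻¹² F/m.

A = π(68.2 mm)² = 1.46×10⁻² m².
Stacked slabs ⇒ two capacitors in series, each with the full plate area.
C₁ = κ₁ε₀A/d₁ = 2.49 × 8.85×10⁻¹² × 1.46×10⁻² / 9.19×10⁻⁶ = 3.50×10⁻⁸ F.
C₂ = κ₂ε₀A/d₂ = 11.6 × 8.85×10⁻¹² × 1.46×10⁻² / 9.01×10⁻⁶ = 1.67×10⁻⁷ F.
C = (1/C₁ + 1/C₂)⁻¹ = 2.89×10⁻⁸ F.

C ≈ 28.9 nF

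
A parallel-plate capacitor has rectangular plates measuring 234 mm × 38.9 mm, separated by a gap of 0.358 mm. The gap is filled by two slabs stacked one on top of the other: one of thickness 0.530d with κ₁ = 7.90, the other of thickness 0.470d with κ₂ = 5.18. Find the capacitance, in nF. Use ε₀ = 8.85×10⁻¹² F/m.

A = 234 × 38.9 mm² = 9.10×10⁻³ m².
Stacked slabs ⇒ two capacitors in series, each with the full plate area.
C₁ = κ₁ε₀A/d₁ = 7.90 × 8.85×10⁻¹² × 9.10×10⁻³ / 1.90×10⁻⁴ = 3.35×10⁻⁹ F.
C₂ = κ₂ε₀A/d₂ = 5.18 × 8.85×10⁻¹² × 9.10×10⁻³ / 1.68×10⁻⁴ = 2.48×10⁻⁹ F.
C = (1/C₁ + 1/C₂)⁻¹ = 1.43×10⁻⁹ F.

1.43 nF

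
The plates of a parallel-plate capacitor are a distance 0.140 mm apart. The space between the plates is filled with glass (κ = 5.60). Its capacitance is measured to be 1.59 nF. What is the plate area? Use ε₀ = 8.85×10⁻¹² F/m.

A ≈ 44.9 cm²

A = Cd/(κε₀) = 1.59×10⁻⁹ × 1.40×10⁻⁴ / (5.60 × 8.85×10⁻¹²) = 4.49×10⁻³ m².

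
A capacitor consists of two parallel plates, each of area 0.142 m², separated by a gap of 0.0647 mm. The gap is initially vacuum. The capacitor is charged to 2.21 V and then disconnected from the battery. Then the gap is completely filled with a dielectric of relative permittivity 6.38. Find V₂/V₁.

Isolated ⇒ Q is held fixed.
C₂ = 6.38 C₁ and V = Q/C, so V₂/V₁ = C₁/C₂ = 0.157.

V₂/V₁ ≈ 0.157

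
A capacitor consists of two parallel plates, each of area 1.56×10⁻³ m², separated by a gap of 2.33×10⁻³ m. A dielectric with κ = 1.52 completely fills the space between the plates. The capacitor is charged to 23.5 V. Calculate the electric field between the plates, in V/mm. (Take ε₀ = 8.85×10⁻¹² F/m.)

E = V/d = 23.5 / 2.33×10⁻³ = 1.01×10⁴ V/m.

10.1 V/mm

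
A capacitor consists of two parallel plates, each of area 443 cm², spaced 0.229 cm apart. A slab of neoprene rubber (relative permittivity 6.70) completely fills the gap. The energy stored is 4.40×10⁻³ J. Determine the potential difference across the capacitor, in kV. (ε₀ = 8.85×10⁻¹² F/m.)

A = 443 cm² = 4.43×10⁻² m².
C = κε₀A/d = 6.70 × 8.85×10⁻¹² × 4.43×10⁻² / 2.29×10⁻³ = 1.15×10⁻⁹ F.
V = √(2U/C) = √(2 × 4.40×10⁻³ / 1.15×10⁻⁹) = 2.77×10³ V.

V ≈ 2.77 kV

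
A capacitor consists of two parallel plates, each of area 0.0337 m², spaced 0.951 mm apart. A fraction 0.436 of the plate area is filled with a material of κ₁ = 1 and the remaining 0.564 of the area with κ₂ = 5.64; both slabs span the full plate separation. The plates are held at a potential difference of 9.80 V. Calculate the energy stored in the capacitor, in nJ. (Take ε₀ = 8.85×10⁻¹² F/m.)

Side-by-side slabs ⇒ two capacitors in parallel, each spanning the full gap.
C₁ = κ₁ε₀A₁/d = 1.00 × 8.85×10⁻¹² × 1.47×10⁻² / 9.51×10⁻⁴ = 1.37×10⁻¹⁰ F.
C₂ = κ₂ε₀A₂/d = 5.64 × 8.85×10⁻¹² × 1.90×10⁻² / 9.51×10⁻⁴ = 9.98×10⁻¹⁰ F.
C = C₁ + C₂ = 1.13×10⁻⁹ F.
U = ½CV² = ½ × 1.13×10⁻⁹ × (9.80)² = 5.45×10⁻⁸ J.

54.5 nJ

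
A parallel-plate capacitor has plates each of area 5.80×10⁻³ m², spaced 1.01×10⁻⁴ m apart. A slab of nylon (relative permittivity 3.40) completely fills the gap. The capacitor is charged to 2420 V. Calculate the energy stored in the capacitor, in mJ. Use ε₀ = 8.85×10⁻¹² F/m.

C = κε₀A/d = 3.40 × 8.85×10⁻¹² × 5.80×10⁻³ / 1.01×10⁻⁴ = 1.73×10⁻⁹ F.
U = ½CV² = ½ × 1.73×10⁻⁹ × (2420)² = 5.06×10⁻³ J.

U ≈ 5.06 mJ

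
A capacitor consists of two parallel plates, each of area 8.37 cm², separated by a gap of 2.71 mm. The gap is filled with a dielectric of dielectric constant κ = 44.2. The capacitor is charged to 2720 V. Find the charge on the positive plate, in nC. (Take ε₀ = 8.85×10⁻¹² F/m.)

A = 8.37 cm² = 8.37×10⁻⁴ m².
C = κε₀A/d = 44.2 × 8.85×10⁻¹² × 8.37×10⁻⁴ / 2.71×10⁻³ = 1.21×10⁻¹⁰ F.
Q = CV = 1.21×10⁻¹⁰ × 2720 = 3.29×10⁻⁷ C.

Q ≈ 329 nC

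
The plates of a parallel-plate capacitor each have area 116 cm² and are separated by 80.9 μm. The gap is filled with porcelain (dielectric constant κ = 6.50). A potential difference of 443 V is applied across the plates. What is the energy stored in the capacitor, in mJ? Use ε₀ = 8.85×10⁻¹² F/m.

U ≈ 0.809 mJ

A = 116 cm² = 1.16×10⁻² m².
C = κε₀A/d = 6.50 × 8.85×10⁻¹² × 1.16×10⁻² / 8.09×10⁻⁵ = 8.25×10⁻⁹ F.
U = ½CV² = ½ × 8.25×10⁻⁹ × (443)² = 8.09×10⁻⁴ J.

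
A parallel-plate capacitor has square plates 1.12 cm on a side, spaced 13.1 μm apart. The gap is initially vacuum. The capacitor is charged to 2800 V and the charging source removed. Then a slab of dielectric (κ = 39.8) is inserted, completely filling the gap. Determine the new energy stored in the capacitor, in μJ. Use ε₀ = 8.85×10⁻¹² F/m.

8.35 μJ

A = (1.12 cm)² = 1.25×10⁻⁴ m².
Initially C₁ = ε₀A/d = 8.85×10⁻¹² × 1.25×10⁻⁴ / 1.31×10⁻⁵ = 8.47×10⁻¹¹ F.
U₁ = 3.32×10⁻⁴ J.
Isolated ⇒ Q is held fixed. C₂ = 39.8 C₁ and U = Q²/(2C), so U₂/U₁ = C₁/C₂ = 0.0251.
U₂ = 0.0251 × 3.32×10⁻⁴ = 8.35×10⁻⁶ J.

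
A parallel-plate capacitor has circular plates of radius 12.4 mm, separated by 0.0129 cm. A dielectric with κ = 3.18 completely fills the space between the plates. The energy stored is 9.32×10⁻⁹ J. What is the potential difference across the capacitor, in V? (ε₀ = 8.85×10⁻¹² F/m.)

V ≈ 13.3 V

A = π(12.4 mm)² = 4.83×10⁻⁴ m².
C = κε₀A/d = 3.18 × 8.85×10⁻¹² × 4.83×10⁻⁴ / 1.29×10⁻⁴ = 1.05×10⁻¹⁰ F.
V = √(2U/C) = √(2 × 9.32×10⁻⁹ / 1.05×10⁻¹⁰) = 13.3 V.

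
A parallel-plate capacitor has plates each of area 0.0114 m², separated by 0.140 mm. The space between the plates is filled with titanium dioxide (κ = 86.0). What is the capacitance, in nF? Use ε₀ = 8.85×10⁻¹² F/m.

C = κε₀A/d = 86.0 × 8.85×10⁻¹² × 1.14×10⁻² / 1.40×10⁻⁴ = 6.20×10⁻⁸ F.

C ≈ 62.0 nF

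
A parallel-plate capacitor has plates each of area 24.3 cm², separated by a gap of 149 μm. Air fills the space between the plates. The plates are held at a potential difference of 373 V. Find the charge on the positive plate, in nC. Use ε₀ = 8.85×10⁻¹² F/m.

53.8 nC

A = 24.3 cm² = 2.43×10⁻³ m².
C = ε₀A/d = 8.85×10⁻¹² × 2.43×10⁻³ / 1.49×10⁻⁴ = 1.44×10⁻¹⁰ F.
Q = CV = 1.44×10⁻¹⁰ × 373 = 5.38×10⁻⁸ C.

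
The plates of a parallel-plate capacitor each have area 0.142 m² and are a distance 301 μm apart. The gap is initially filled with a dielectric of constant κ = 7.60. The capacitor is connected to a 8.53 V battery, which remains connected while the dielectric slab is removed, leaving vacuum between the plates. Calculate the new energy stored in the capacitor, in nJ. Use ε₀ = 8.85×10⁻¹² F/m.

U ≈ 152 nJ

Initially C₁ = κε₀A/d = 7.60 × 8.85×10⁻¹² × 0.142 / 3.01×10⁻⁴ = 3.17×10⁻⁸ F.
U₁ = 1.15×10⁻⁶ J.
Battery connected ⇒ V is held fixed. C₂ = 0.132 C₁ and U = ½CV², so U₂/U₁ = C₂/C₁ = 0.132.
U₂ = 0.132 × 1.15×10⁻⁶ = 1.52×10⁻⁷ J.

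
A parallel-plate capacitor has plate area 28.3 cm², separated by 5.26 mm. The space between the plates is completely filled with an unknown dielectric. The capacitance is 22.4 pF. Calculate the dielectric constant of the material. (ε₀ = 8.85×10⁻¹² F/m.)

κ ≈ 4.70

A = 28.3 cm² = 2.83×10⁻³ m².
κ = Cd/(ε₀A) = 2.24×10⁻¹¹ × 5.26×10⁻³ / (8.85×10⁻¹² × 2.83×10⁻³) = 4.70.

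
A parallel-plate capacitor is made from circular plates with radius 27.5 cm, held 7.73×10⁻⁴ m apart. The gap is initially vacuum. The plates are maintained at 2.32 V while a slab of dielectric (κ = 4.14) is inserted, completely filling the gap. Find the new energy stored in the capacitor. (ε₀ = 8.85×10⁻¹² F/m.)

30.3 nJ

A = π(27.5 cm)² = 0.238 m².
Initially C₁ = ε₀A/d = 8.85×10⁻¹² × 0.238 / 7.73×10⁻⁴ = 2.72×10⁻⁹ F.
U₁ = 7.32×10⁻⁹ J.
Battery connected ⇒ V is held fixed. C₂ = 4.14 C₁ and U = ½CV², so U₂/U₁ = C₂/C₁ = 4.14.
U₂ = 4.14 × 7.32×10⁻⁹ = 3.03×10⁻⁸ J.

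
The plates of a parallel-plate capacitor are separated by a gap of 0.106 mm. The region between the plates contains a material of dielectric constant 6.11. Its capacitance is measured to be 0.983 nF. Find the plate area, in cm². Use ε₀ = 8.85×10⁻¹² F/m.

19.3 cm²

A = Cd/(κε₀) = 9.83×10⁻¹⁰ × 1.06×10⁻⁴ / (6.11 × 8.85×10⁻¹²) = 1.93×10⁻³ m².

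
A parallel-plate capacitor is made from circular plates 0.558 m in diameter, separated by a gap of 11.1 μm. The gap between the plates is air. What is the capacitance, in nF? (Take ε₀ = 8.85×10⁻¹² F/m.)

C ≈ 195 nF

A = π(0.558/2 m)² = 0.245 m².
C = ε₀A/d = 8.85×10⁻¹² × 0.245 / 1.11×10⁻⁵ = 1.95×10⁻⁷ F.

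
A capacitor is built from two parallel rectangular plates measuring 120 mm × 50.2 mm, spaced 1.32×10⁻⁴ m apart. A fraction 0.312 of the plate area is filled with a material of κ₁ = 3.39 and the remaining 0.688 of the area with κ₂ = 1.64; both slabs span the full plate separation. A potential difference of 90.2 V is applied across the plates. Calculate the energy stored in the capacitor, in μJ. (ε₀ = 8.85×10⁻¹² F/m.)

A = 120 × 50.2 mm² = 6.02×10⁻³ m².
Side-by-side slabs ⇒ two capacitors in parallel, each spanning the full gap.
C₁ = κ₁ε₀A₁/d = 3.39 × 8.85×10⁻¹² × 1.88×10⁻³ / 1.32×10⁻⁴ = 4.27×10⁻¹⁰ F.
C₂ = κ₂ε₀A₂/d = 1.64 × 8.85×10⁻¹² × 4.14×10⁻³ / 1.32×10⁻⁴ = 4.56×10⁻¹⁰ F.
C = C₁ + C₂ = 8.83×10⁻¹⁰ F.
U = ½CV² = ½ × 8.83×10⁻¹⁰ × (90.2)² = 3.59×10⁻⁶ J.

U ≈ 3.59 μJ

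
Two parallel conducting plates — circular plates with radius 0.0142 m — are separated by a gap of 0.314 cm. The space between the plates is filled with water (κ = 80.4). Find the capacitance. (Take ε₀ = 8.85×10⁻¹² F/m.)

C ≈ 144 pF

A = π(0.0142 m)² = 6.33×10⁻⁴ m².
C = κε₀A/d = 80.4 × 8.85×10⁻¹² × 6.33×10⁻⁴ / 3.14×10⁻³ = 1.44×10⁻¹⁰ F.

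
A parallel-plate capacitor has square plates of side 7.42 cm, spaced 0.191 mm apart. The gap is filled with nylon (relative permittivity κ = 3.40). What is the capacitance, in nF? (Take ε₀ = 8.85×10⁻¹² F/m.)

A = (7.42 cm)² = 5.51×10⁻³ m².
C = κε₀A/d = 3.40 × 8.85×10⁻¹² × 5.51×10⁻³ / 1.91×10⁻⁴ = 8.67×10⁻¹⁰ F.

C ≈ 0.867 nF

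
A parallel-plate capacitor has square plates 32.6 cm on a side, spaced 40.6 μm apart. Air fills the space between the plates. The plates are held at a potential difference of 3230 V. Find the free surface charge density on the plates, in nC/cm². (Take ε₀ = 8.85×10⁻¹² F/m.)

A = (32.6 cm)² = 0.106 m².
C = ε₀A/d = 8.85×10⁻¹² × 0.106 / 4.06×10⁻⁵ = 2.32×10⁻⁸ F.
σ = Q/A = CV/A = 2.32×10⁻⁸ × 3230 / 0.106 = 7.04×10⁻⁴ C/m².

70.4 nC/cm²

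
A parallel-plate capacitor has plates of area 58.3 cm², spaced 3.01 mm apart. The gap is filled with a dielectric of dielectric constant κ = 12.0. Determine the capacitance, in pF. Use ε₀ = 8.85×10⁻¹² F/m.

206 pF

A = 58.3 cm² = 5.83×10⁻³ m².
C = κε₀A/d = 12.0 × 8.85×10⁻¹² × 5.83×10⁻³ / 3.01×10⁻³ = 2.06×10⁻¹⁰ F.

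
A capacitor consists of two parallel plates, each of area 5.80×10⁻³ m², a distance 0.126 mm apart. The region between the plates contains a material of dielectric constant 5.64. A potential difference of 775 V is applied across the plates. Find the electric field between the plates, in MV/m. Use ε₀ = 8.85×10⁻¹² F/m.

6.15 MV/m

E = V/d = 775 / 1.26×10⁻⁴ = 6.15×10⁶ V/m.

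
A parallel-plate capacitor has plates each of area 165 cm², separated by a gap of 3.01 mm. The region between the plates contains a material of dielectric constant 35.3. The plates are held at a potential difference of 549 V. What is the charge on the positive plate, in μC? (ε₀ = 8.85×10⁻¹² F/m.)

0.940 μC

A = 165 cm² = 1.65×10⁻² m².
C = κε₀A/d = 35.3 × 8.85×10⁻¹² × 1.65×10⁻² / 3.01×10⁻³ = 1.71×10⁻⁹ F.
Q = CV = 1.71×10⁻⁹ × 549 = 9.40×10⁻⁷ C.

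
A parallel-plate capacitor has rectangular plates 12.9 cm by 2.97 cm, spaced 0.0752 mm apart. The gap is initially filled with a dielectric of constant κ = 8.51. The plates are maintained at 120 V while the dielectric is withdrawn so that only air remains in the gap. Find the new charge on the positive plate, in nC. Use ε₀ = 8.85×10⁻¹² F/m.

54.1 nC

A = 12.9 × 2.97 cm² = 3.83×10⁻³ m².
Initially C₁ = κε₀A/d = 8.51 × 8.85×10⁻¹² × 3.83×10⁻³ / 7.52×10⁻⁵ = 3.84×10⁻⁹ F.
Q₁ = 4.60×10⁻⁷ C.
Battery connected ⇒ V is held fixed. C₂ = 0.118 C₁ and Q = CV, so Q₂/Q₁ = C₂/C₁ = 0.118.
Q₂ = 0.118 × 4.60×10⁻⁷ = 5.41×10⁻⁸ C.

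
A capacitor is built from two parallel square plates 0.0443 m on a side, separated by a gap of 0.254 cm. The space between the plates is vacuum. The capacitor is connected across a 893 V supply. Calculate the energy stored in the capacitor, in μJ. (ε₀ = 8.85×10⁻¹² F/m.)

2.73 μJ

A = (0.0443 m)² = 1.96×10⁻³ m².
C = ε₀A/d = 8.85×10⁻¹² × 1.96×10⁻³ / 2.54×10⁻³ = 6.84×10⁻¹² F.
U = ½CV² = ½ × 6.84×10⁻¹² × (893)² = 2.73×10⁻⁶ J.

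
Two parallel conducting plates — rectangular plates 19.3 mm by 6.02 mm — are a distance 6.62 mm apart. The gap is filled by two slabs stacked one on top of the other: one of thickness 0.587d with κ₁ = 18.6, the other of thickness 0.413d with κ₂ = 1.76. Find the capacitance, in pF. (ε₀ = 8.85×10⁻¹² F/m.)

0.583 pF

A = 19.3 × 6.02 mm² = 1.16×10⁻⁴ m².
Stacked slabs ⇒ two capacitors in series, each with the full plate area.
C₁ = κ₁ε₀A/d₁ = 18.6 × 8.85×10⁻¹² × 1.16×10⁻⁴ / 3.89×10⁻³ = 4.92×10⁻¹² F.
C₂ = κ₂ε₀A/d₂ = 1.76 × 8.85×10⁻¹² × 1.16×10⁻⁴ / 2.73×10⁻³ = 6.62×10⁻¹³ F.
C = (1/C₁ + 1/C₂)⁻¹ = 5.83×10⁻¹³ F.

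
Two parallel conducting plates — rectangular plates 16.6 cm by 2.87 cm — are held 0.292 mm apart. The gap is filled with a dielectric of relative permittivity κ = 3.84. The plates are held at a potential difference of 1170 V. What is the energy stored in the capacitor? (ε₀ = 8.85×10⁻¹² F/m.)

U ≈ 380 μJ

A = 16.6 × 2.87 cm² = 4.76×10⁻³ m².
C = κε₀A/d = 3.84 × 8.85×10⁻¹² × 4.76×10⁻³ / 2.92×10⁻⁴ = 5.54×10⁻¹⁰ F.
U = ½CV² = ½ × 5.54×10⁻¹⁰ × (1170)² = 3.80×10⁻⁴ J.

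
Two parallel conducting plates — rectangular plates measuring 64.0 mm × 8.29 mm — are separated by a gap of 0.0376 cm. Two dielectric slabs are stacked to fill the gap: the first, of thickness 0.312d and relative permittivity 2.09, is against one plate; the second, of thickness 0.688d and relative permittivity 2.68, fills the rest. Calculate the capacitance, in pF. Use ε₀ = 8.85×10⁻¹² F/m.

A = 64.0 × 8.29 mm² = 5.31×10⁻⁴ m².
Stacked slabs ⇒ two capacitors in series, each with the full plate area.
C₁ = κ₁ε₀A/d₁ = 2.09 × 8.85×10⁻¹² × 5.31×10⁻⁴ / 1.17×10⁻⁴ = 8.37×10⁻¹¹ F.
C₂ = κ₂ε₀A/d₂ = 2.68 × 8.85×10⁻¹² × 5.31×10⁻⁴ / 2.59×10⁻⁴ = 4.86×10⁻¹¹ F.
C = (1/C₁ + 1/C₂)⁻¹ = 3.08×10⁻¹¹ F.

C ≈ 30.8 pF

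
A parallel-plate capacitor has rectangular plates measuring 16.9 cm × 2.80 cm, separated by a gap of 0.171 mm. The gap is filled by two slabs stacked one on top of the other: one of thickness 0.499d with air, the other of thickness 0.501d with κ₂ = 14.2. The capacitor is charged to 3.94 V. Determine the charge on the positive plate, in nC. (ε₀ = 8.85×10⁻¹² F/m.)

1.81 nC

A = 16.9 × 2.80 cm² = 4.73×10⁻³ m².
Stacked slabs ⇒ two capacitors in series, each with the full plate area.
C₁ = κ₁ε₀A/d₁ = 1.00 × 8.85×10⁻¹² × 4.73×10⁻³ / 8.53×10⁻⁵ = 4.91×10⁻¹⁰ F.
C₂ = κ₂ε₀A/d₂ = 14.2 × 8.85×10⁻¹² × 4.73×10⁻³ / 8.57×10⁻⁵ = 6.94×10⁻⁹ F.
C = (1/C₁ + 1/C₂)⁻¹ = 4.58×10⁻¹⁰ F.
Q = CV = 4.58×10⁻¹⁰ × 3.94 = 1.81×10⁻⁹ C.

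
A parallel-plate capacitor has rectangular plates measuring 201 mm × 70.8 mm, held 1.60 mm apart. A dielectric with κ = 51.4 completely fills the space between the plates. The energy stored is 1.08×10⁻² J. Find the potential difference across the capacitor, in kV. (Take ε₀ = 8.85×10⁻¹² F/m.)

2.31 kV

A = 201 × 70.8 mm² = 1.42×10⁻² m².
C = κε₀A/d = 51.4 × 8.85×10⁻¹² × 1.42×10⁻² / 1.60×10⁻³ = 4.05×10⁻⁹ F.
V = √(2U/C) = √(2 × 1.08×10⁻² / 4.05×10⁻⁹) = 2.31×10³ V.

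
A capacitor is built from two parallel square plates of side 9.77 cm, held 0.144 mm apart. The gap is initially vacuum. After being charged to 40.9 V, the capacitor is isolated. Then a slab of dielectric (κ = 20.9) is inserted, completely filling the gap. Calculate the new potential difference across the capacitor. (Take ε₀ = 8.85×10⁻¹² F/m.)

A = (9.77 cm)² = 9.55×10⁻³ m².
Initially C₁ = ε₀A/d = 8.85×10⁻¹² × 9.55×10⁻³ / 1.44×10⁻⁴ = 5.87×10⁻¹⁰ F.
V₁ = 40.9 V.
Isolated ⇒ Q is held fixed. C₂ = 20.9 C₁ and V = Q/C, so V₂/V₁ = C₁/C₂ = 0.0478.
V₂ = 0.0478 × 40.9 = 1.96 V.

V ≈ 1.96 V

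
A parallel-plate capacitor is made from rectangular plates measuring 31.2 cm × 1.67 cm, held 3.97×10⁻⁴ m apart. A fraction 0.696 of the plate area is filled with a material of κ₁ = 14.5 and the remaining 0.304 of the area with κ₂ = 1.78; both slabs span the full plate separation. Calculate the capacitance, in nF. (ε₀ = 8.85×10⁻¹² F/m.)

C ≈ 1.24 nF

A = 31.2 × 1.67 cm² = 5.21×10⁻³ m².
Side-by-side slabs ⇒ two capacitors in parallel, each spanning the full gap.
C₁ = κ₁ε₀A₁/d = 14.5 × 8.85×10⁻¹² × 3.63×10⁻³ / 3.97×10⁻⁴ = 1.17×10⁻⁹ F.
C₂ = κ₂ε₀A₂/d = 1.78 × 8.85×10⁻¹² × 1.58×10⁻³ / 3.97×10⁻⁴ = 6.29×10⁻¹¹ F.
C = C₁ + C₂ = 1.24×10⁻⁹ F.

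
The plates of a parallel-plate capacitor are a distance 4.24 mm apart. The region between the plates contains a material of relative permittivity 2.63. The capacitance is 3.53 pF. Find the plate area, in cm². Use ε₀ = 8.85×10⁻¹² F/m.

A = Cd/(κε₀) = 3.53×10⁻¹² × 4.24×10⁻³ / (2.63 × 8.85×10⁻¹²) = 6.43×10⁻⁴ m².

6.43 cm²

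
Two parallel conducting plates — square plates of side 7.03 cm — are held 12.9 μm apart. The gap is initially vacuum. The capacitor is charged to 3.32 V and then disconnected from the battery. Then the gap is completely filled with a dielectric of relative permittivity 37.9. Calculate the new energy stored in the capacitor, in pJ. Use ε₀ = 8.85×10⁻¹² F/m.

493 pJ

A = (7.03 cm)² = 4.94×10⁻³ m².
Initially C₁ = ε₀A/d = 8.85×10⁻¹² × 4.94×10⁻³ / 1.29×10⁻⁵ = 3.39×10⁻⁹ F.
U₁ = 1.87×10⁻⁸ J.
Isolated ⇒ Q is held fixed. C₂ = 37.9 C₁ and U = Q²/(2C), so U₂/U₁ = C₁/C₂ = 0.0264.
U₂ = 0.0264 × 1.87×10⁻⁸ = 4.93×10⁻¹⁰ J.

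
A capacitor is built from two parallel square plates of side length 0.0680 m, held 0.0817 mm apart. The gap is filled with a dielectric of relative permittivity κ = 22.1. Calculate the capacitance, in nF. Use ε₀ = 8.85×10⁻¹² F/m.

A = (0.0680 m)² = 4.62×10⁻³ m².
C = κε₀A/d = 22.1 × 8.85×10⁻¹² × 4.62×10⁻³ / 8.17×10⁻⁵ = 1.11×10⁻⁸ F.

C ≈ 11.1 nF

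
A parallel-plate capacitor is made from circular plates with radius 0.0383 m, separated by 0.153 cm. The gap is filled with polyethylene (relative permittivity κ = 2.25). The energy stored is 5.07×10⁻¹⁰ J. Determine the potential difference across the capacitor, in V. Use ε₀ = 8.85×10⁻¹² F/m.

A = π(0.0383 m)² = 4.61×10⁻³ m².
C = κε₀A/d = 2.25 × 8.85×10⁻¹² × 4.61×10⁻³ / 1.53×10⁻³ = 6.00×10⁻¹¹ F.
V = √(2U/C) = √(2 × 5.07×10⁻¹⁰ / 6.00×10⁻¹¹) = 4.11 V.

V ≈ 4.11 V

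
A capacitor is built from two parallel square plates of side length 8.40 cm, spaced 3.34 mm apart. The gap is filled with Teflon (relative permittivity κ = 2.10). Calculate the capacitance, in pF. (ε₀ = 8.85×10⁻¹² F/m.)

C ≈ 39.3 pF

A = (8.40 cm)² = 7.06×10⁻³ m².
C = κε₀A/d = 2.10 × 8.85×10⁻¹² × 7.06×10⁻³ / 3.34×10⁻³ = 3.93×10⁻¹¹ F.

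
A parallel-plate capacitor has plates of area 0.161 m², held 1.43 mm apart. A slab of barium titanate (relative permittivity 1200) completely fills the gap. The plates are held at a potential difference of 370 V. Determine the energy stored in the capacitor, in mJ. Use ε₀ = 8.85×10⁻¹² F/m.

C = κε₀A/d = 1200 × 8.85×10⁻¹² × 0.161 / 1.43×10⁻³ = 1.20×10⁻⁶ F.
U = ½CV² = ½ × 1.20×10⁻⁶ × (370)² = 8.18×10⁻² J.

81.8 mJ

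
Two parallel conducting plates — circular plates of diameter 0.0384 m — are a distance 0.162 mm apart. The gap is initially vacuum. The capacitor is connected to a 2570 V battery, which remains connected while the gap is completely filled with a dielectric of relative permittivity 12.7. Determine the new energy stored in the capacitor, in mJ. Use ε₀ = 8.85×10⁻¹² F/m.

2.65 mJ

A = π(0.0384/2 m)² = 1.16×10⁻³ m².
Initially C₁ = ε₀A/d = 8.85×10⁻¹² × 1.16×10⁻³ / 1.62×10⁻⁴ = 6.33×10⁻¹¹ F.
U₁ = 2.09×10⁻⁴ J.
Battery connected ⇒ V is held fixed. C₂ = 12.7 C₁ and U = ½CV², so U₂/U₁ = C₂/C₁ = 12.7.
U₂ = 12.7 × 2.09×10⁻⁴ = 2.65×10⁻³ J.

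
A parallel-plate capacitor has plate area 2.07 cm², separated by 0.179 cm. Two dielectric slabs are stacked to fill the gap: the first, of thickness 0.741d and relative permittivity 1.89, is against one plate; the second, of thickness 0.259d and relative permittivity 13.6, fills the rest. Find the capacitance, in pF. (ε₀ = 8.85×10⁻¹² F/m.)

C ≈ 2.49 pF

A = 2.07 cm² = 2.07×10⁻⁴ m².
Stacked slabs ⇒ two capacitors in series, each with the full plate area.
C₁ = κ₁ε₀A/d₁ = 1.89 × 8.85×10⁻¹² × 2.07×10⁻⁴ / 1.33×10⁻³ = 2.61×10⁻¹² F.
C₂ = κ₂ε₀A/d₂ = 13.6 × 8.85×10⁻¹² × 2.07×10⁻⁴ / 4.64×10⁻⁴ = 5.37×10⁻¹¹ F.
C = (1/C₁ + 1/C₂)⁻¹ = 2.49×10⁻¹² F.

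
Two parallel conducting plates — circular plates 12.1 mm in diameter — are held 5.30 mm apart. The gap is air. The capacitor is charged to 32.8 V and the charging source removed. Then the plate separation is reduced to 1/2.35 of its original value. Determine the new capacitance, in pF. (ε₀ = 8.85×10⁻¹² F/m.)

C ≈ 0.451 pF

A = π(12.1/2 mm)² = 1.15×10⁻⁴ m².
Initially C₁ = ε₀A/d = 8.85×10⁻¹² × 1.15×10⁻⁴ / 5.30×10⁻³ = 1.92×10⁻¹³ F.
C = ε₀A/d scales as 1/d, so C₂/C₁ = d₁/d₂ = 2.35.
C₂ = 2.35 × 1.92×10⁻¹³ = 4.51×10⁻¹³ F.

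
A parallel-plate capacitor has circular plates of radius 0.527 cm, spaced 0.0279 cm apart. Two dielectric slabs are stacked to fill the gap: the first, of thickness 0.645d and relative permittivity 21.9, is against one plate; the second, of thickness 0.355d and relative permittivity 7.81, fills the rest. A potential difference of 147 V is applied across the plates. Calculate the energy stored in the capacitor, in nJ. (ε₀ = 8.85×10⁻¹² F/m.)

A = π(0.527 cm)² = 8.73×10⁻⁵ m².
Stacked slabs ⇒ two capacitors in series, each with the full plate area.
C₁ = κ₁ε₀A/d₁ = 21.9 × 8.85×10⁻¹² × 8.73×10⁻⁵ / 1.80×10⁻⁴ = 9.40×10⁻¹¹ F.
C₂ = κ₂ε₀A/d₂ = 7.81 × 8.85×10⁻¹² × 8.73×10⁻⁵ / 9.90×10⁻⁵ = 6.09×10⁻¹¹ F.
C = (1/C₁ + 1/C₂)⁻¹ = 3.69×10⁻¹¹ F.
U = ½CV² = ½ × 3.69×10⁻¹¹ × (147)² = 3.99×10⁻⁷ J.

U ≈ 399 nJ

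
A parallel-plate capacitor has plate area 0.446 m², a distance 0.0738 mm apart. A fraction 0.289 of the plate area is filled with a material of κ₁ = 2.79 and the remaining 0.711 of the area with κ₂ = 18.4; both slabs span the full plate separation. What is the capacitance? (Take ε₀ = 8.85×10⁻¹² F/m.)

Side-by-side slabs ⇒ two capacitors in parallel, each spanning the full gap.
C₁ = κ₁ε₀A₁/d = 2.79 × 8.85×10⁻¹² × 0.129 / 7.38×10⁻⁵ = 4.31×10⁻⁸ F.
C₂ = κ₂ε₀A₂/d = 18.4 × 8.85×10⁻¹² × 0.317 / 7.38×10⁻⁵ = 7.00×10⁻⁷ F.
C = C₁ + C₂ = 7.43×10⁻⁷ F.

0.743 μF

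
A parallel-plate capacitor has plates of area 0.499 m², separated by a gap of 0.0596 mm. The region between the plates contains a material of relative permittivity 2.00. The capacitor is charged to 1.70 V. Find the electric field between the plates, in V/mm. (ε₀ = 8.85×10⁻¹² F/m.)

E ≈ 28.5 V/mm

E = V/d = 1.70 / 5.96×10⁻⁵ = 2.85×10⁴ V/m.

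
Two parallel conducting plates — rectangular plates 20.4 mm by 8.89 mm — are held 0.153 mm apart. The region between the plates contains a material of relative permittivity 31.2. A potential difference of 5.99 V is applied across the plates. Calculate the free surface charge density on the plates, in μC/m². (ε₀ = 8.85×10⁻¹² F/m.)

10.8 μC/m²

A = 20.4 × 8.89 mm² = 1.81×10⁻⁴ m².
C = κε₀A/d = 31.2 × 8.85×10⁻¹² × 1.81×10⁻⁴ / 1.53×10⁻⁴ = 3.27×10⁻¹⁰ F.
σ = Q/A = CV/A = 3.27×10⁻¹⁰ × 5.99 / 1.81×10⁻⁴ = 1.08×10⁻⁵ C/m².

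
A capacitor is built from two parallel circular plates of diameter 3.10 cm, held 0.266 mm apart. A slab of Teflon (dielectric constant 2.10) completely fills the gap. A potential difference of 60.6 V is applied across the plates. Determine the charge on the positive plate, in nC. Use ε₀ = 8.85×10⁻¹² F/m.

A = π(3.10/2 cm)² = 7.55×10⁻⁴ m².
C = κε₀A/d = 2.10 × 8.85×10⁻¹² × 7.55×10⁻⁴ / 2.66×10⁻⁴ = 5.27×10⁻¹¹ F.
Q = CV = 5.27×10⁻¹¹ × 60.6 = 3.20×10⁻⁹ C.

Q ≈ 3.20 nC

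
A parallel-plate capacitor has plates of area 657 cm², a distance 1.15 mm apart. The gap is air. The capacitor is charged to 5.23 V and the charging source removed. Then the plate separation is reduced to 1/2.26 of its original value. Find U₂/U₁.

Isolated ⇒ Q is held fixed.
C₂ = 2.26 C₁ and U = Q²/(2C), so U₂/U₁ = C₁/C₂ = 0.442.

0.442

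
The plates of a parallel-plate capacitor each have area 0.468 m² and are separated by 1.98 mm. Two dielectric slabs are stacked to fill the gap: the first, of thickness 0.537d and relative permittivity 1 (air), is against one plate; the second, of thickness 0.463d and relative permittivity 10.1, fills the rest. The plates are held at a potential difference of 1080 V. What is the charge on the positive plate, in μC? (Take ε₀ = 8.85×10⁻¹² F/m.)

Stacked slabs ⇒ two capacitors in series, each with the full plate area.
C₁ = κ₁ε₀A/d₁ = 1.00 × 8.85×10⁻¹² × 0.468 / 1.06×10⁻³ = 3.90×10⁻⁹ F.
C₂ = κ₂ε₀A/d₂ = 10.1 × 8.85×10⁻¹² × 0.468 / 9.17×10⁻⁴ = 4.56×10⁻⁸ F.
C = (1/C₁ + 1/C₂)⁻¹ = 3.59×10⁻⁹ F.
Q = CV = 3.59×10⁻⁹ × 1080 = 3.88×10⁻⁶ C.

Q ≈ 3.88 μC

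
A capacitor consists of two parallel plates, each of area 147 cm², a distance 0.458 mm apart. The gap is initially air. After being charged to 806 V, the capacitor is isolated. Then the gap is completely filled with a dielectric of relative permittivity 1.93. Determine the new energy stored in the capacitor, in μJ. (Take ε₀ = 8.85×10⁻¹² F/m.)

U ≈ 47.8 μJ

A = 147 cm² = 1.47×10⁻² m².
Initially C₁ = ε₀A/d = 8.85×10⁻¹² × 1.47×10⁻² / 4.58×10⁻⁴ = 2.84×10⁻¹⁰ F.
U₁ = 9.23×10⁻⁵ J.
Isolated ⇒ Q is held fixed. C₂ = 1.93 C₁ and U = Q²/(2C), so U₂/U₁ = C₁/C₂ = 0.518.
U₂ = 0.518 × 9.23×10⁻⁵ = 4.78×10⁻⁵ J.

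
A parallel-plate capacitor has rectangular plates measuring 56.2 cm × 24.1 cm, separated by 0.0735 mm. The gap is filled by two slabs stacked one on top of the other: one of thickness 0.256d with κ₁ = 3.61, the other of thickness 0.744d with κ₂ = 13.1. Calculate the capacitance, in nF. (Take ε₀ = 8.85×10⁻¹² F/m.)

C ≈ 128 nF

A = 56.2 × 24.1 cm² = 0.135 m².
Stacked slabs ⇒ two capacitors in series, each with the full plate area.
C₁ = κ₁ε₀A/d₁ = 3.61 × 8.85×10⁻¹² × 0.135 / 1.88×10⁻⁵ = 2.30×10⁻⁷ F.
C₂ = κ₂ε₀A/d₂ = 13.1 × 8.85×10⁻¹² × 0.135 / 5.47×10⁻⁵ = 2.87×10⁻⁷ F.
C = (1/C₁ + 1/C₂)⁻¹ = 1.28×10⁻⁷ F.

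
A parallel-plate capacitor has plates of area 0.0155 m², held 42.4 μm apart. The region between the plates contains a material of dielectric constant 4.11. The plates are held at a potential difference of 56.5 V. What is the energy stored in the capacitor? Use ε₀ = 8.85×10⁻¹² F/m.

C = κε₀A/d = 4.11 × 8.85×10⁻¹² × 1.55×10⁻² / 4.24×10⁻⁵ = 1.33×10⁻⁸ F.
U = ½CV² = ½ × 1.33×10⁻⁸ × (56.5)² = 2.12×10⁻⁵ J.

21.2 μJ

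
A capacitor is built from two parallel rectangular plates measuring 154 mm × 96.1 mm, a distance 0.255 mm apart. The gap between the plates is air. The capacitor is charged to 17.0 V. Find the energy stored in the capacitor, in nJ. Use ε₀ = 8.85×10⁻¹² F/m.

U ≈ 74.2 nJ

A = 154 × 96.1 mm² = 1.48×10⁻² m².
C = ε₀A/d = 8.85×10⁻¹² × 1.48×10⁻² / 2.55×10⁻⁴ = 5.14×10⁻¹⁰ F.
U = ½CV² = ½ × 5.14×10⁻¹⁰ × (17.0)² = 7.42×10⁻⁸ J.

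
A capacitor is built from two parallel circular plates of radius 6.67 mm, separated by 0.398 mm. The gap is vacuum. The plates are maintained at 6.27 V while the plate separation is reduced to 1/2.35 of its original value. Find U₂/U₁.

Battery connected ⇒ V is held fixed.
C₂ = 2.35 C₁ and U = ½CV², so U₂/U₁ = C₂/C₁ = 2.35.

U₂/U₁ ≈ 2.35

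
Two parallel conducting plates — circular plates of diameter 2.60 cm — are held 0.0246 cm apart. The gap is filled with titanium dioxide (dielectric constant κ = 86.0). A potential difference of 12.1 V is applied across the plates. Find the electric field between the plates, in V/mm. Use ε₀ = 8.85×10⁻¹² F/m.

E = V/d = 12.1 / 2.46×10⁻⁴ = 4.92×10⁴ V/m.

49.2 V/mm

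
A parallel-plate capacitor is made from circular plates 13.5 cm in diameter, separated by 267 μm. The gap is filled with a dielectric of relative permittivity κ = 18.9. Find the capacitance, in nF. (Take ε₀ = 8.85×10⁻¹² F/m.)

8.97 nF

A = π(13.5/2 cm)² = 1.43×10⁻² m².
C = κε₀A/d = 18.9 × 8.85×10⁻¹² × 1.43×10⁻² / 2.67×10⁻⁴ = 8.97×10⁻⁹ F.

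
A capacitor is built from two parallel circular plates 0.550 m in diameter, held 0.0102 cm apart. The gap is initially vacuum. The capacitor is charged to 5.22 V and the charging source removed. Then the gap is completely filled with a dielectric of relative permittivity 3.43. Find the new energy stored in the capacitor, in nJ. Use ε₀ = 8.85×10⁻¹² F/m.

81.9 nJ

A = π(0.550/2 m)² = 0.238 m².
Initially C₁ = ε₀A/d = 8.85×10⁻¹² × 0.238 / 1.02×10⁻⁴ = 2.06×10⁻⁸ F.
U₁ = 2.81×10⁻⁷ J.
Isolated ⇒ Q is held fixed. C₂ = 3.43 C₁ and U = Q²/(2C), so U₂/U₁ = C₁/C₂ = 0.292.
U₂ = 0.292 × 2.81×10⁻⁷ = 8.19×10⁻⁸ J.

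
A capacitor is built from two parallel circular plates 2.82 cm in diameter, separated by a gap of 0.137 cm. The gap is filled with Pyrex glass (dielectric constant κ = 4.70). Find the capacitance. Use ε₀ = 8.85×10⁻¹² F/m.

A = π(2.82/2 cm)² = 6.25×10⁻⁴ m².
C = κε₀A/d = 4.70 × 8.85×10⁻¹² × 6.25×10⁻⁴ / 1.37×10⁻³ = 1.90×10⁻¹¹ F.

19.0 pF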